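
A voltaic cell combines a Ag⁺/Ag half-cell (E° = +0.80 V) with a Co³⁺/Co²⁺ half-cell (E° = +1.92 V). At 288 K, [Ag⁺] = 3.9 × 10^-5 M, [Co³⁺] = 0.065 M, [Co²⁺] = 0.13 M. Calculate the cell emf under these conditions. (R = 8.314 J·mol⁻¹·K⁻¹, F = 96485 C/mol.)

The Co³⁺/Co²⁺ couple has the higher reduction potential and acts as the cathode, so E°_cell = +1.92 − (+0.80) = 1.12 V.
Balancing electrons gives n = 1; the reaction quotient is Q = [Ag⁺]·[Co²⁺]/[Co³⁺] = 7.8 × 10^-5.
E = E° − (RT/nF) ln Q = 1.12 − (8.314×288)/(1×96485) × (-9.459) = 1.120 + 0.235 = 1.355 V.

1.35 V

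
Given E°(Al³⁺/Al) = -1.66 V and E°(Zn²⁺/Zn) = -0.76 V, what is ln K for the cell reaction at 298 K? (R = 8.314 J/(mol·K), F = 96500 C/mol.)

ln K = 210.3

E°_cell = -0.76 − (-1.66) = 0.90 V, with n = 6 electrons transferred.
At equilibrium E = 0, so the Nernst equation gives ln K = nFE°/RT = (6)(96500)(0.90)/((8.314)(298)) = 210.33.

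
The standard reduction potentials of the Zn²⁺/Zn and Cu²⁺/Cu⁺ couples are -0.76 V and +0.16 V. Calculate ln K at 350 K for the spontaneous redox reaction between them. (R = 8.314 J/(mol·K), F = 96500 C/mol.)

E°_cell = +0.16 − (-0.76) = 0.92 V, with n = 2 electrons transferred.
At equilibrium E = 0, so the Nernst equation gives ln K = nFE°/RT = (2)(96500)(0.92)/((8.314)(350)) = 61.02.

ln K = 61.0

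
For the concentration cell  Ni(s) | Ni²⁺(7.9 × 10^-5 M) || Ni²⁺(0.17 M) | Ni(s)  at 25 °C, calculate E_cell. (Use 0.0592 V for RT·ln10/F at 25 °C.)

0.099 V

Both half-cells are Ni²⁺/Ni, so E°_cell = 0. The concentrated side is the cathode; the cell reaction moves Ni²⁺ from high to low concentration with n = 2.
Q = [Ni²⁺]_dilute/[Ni²⁺]_conc = 7.9 × 10^-5/0.17 = 4.65 × 10^-4.
E = 0 − (0.0592/2) log Q = −(0.0592/2)(-3.333) = 0.0987 V.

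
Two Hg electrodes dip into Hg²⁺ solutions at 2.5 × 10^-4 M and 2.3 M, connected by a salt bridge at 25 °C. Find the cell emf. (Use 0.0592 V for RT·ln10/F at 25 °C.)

Both half-cells are Hg²⁺/Hg, so E°_cell = 0. The concentrated side is the cathode; the cell reaction moves Hg²⁺ from high to low concentration with n = 2.
Q = [Hg²⁺]_dilute/[Hg²⁺]_conc = 2.5 × 10^-4/2.3 = 1.09 × 10^-4.
E = 0 − (0.0592/2) log Q = −(0.0592/2)(-3.964) = 0.1173 V.

0.12 V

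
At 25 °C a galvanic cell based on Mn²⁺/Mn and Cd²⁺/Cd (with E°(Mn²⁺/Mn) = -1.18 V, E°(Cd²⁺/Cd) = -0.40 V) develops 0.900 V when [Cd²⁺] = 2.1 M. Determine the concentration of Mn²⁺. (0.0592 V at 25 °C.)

1.9 × 10^-4 M

From the Nernst equation, log Q = n(E° − E)/0.0592 = 2(0.78 − 0.900)/0.0592 = -4.054, so Q = 8.83 × 10^-5.
With Q = [Mn²⁺]/[Cd²⁺] and the known concentrations, [Mn²⁺] in the numerator gives [Mn²⁺] = 1.9 × 10^-4 M.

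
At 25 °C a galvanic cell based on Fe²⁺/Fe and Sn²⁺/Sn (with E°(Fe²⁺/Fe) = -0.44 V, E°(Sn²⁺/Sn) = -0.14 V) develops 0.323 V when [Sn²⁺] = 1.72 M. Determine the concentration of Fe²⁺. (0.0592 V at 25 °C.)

0.29 M

From the Nernst equation, log Q = n(E° − E)/0.0592 = 2(0.30 − 0.323)/0.0592 = -0.777, so Q = 0.167.
With Q = [Fe²⁺]/[Sn²⁺] and the known concentrations, [Fe²⁺] in the numerator gives [Fe²⁺] = 0.29 M.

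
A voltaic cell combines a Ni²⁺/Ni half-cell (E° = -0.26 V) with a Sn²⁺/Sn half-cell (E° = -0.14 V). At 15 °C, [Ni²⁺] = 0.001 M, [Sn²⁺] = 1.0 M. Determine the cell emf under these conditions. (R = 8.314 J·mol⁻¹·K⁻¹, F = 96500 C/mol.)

0.206 V

The Sn²⁺/Sn couple has the higher reduction potential and acts as the cathode, so E°_cell = -0.14 − (-0.26) = 0.12 V.
Balancing electrons gives n = 2; the reaction quotient is Q = [Ni²⁺]/[Sn²⁺] = 0.00100.
E = E° − (RT/nF) ln Q = 0.12 − (8.314×288)/(2×96500) × (-6.908) = 0.120 + 0.086 = 0.206 V.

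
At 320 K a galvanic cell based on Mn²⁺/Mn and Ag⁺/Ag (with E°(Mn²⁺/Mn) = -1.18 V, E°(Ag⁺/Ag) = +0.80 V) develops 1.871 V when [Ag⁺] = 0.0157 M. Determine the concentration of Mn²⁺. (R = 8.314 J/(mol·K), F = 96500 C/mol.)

0.67 M

From the Nernst equation, ln Q = nF(E° − E)/RT = 2×96500×(1.98 − 1.871)/(8.314×320) = 7.907, so Q = 2720.
With Q = [Mn²⁺]/[Ag⁺]^2 and the known concentrations, [Mn²⁺] in the numerator gives [Mn²⁺] = 0.67 M.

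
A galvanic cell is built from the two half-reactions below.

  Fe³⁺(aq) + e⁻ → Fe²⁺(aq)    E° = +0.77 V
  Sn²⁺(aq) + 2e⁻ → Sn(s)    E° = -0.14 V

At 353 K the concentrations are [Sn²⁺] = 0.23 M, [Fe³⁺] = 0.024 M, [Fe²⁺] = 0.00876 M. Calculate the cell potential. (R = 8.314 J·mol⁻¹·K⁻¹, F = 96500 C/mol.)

0.963 V

The Fe³⁺/Fe²⁺ couple has the higher reduction potential and acts as the cathode, so E°_cell = +0.77 − (-0.14) = 0.91 V.
Balancing electrons gives n = 2; the reaction quotient is Q = [Sn²⁺]·[Fe²⁺]^2/[Fe³⁺]^2 = 0.0306.
E = E° − (RT/nF) ln Q = 0.91 − (8.314×353)/(2×96500) × (-3.485) = 0.910 + 0.053 = 0.963 V.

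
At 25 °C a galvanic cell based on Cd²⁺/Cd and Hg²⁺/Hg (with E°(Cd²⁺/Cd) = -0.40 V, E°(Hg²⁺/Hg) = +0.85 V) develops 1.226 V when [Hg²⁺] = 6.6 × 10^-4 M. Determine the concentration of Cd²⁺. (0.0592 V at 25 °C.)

From the Nernst equation, log Q = n(E° − E)/0.0592 = 2(1.25 − 1.226)/0.0592 = 0.811, so Q = 6.47.
With Q = [Cd²⁺]/[Hg²⁺] and the known concentrations, [Cd²⁺] in the numerator gives [Cd²⁺] = 0.0043 M.

0.0043 M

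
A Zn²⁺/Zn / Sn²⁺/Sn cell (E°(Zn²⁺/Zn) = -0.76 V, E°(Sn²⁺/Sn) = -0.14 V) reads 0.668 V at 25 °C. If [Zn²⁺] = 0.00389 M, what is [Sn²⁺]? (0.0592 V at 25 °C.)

0.16 M

From the Nernst equation, log Q = n(E° − E)/0.0592 = 2(0.62 − 0.668)/0.0592 = -1.622, so Q = 0.0239.
With Q = [Zn²⁺]/[Sn²⁺] and the known concentrations, [Sn²⁺] in the denominator gives [Sn²⁺] = 0.16 M.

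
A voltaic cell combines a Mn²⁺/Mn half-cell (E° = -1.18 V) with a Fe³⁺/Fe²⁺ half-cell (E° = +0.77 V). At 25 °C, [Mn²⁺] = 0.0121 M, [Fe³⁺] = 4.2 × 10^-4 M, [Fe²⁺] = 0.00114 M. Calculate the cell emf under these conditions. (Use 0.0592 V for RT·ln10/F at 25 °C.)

The Fe³⁺/Fe²⁺ couple has the higher reduction potential and acts as the cathode, so E°_cell = +0.77 − (-1.18) = 1.95 V.
Balancing electrons gives n = 2; the reaction quotient is Q = [Mn²⁺]·[Fe²⁺]^2/[Fe³⁺]^2 = 0.0891.
At 25 °C, E = E° − (0.0592/n) log Q = 1.95 − (0.0592/2)(-1.050) = 1.950 + 0.031 = 1.981 V.

1.98 V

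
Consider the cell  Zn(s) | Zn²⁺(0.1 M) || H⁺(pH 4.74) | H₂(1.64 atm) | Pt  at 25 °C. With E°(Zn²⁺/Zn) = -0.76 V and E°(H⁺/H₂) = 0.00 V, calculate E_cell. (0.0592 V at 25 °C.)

The hydrogen couple is the cathode, so E°_cell = 0.76 V; n = 2.
[H⁺] = 10^(−4.74) = 1.8 × 10^-5 M, and Q = [Zn²⁺]·P(H₂) / [H⁺]^2 = 4.95 × 10^8.
E = E° − (0.0592/2) log Q = 0.76 − (0.0592/2)(8.695) = 0.503 V.

0.50 V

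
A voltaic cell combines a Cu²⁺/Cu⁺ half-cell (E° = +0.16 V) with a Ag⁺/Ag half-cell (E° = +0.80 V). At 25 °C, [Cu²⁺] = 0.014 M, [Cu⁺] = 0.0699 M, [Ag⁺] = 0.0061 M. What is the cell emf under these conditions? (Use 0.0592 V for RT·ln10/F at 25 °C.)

The Ag⁺/Ag couple has the higher reduction potential and acts as the cathode, so E°_cell = +0.80 − (+0.16) = 0.64 V.
Balancing electrons gives n = 1; the reaction quotient is Q = [Cu²⁺]/([Cu⁺]·[Ag⁺]) = 32.8.
At 25 °C, E = E° − (0.0592/n) log Q = 0.64 − (0.0592/1)(1.516) = 0.640 − 0.090 = 0.550 V.

0.550 V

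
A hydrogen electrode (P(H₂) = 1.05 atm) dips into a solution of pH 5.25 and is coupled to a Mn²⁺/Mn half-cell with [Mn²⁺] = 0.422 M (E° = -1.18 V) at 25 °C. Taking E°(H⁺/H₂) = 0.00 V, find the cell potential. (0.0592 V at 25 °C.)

The hydrogen couple is the cathode, so E°_cell = 1.18 V; n = 2.
[H⁺] = 10^(−5.25) = 5.6 × 10^-6 M, and Q = [Mn²⁺]·P(H₂) / [H⁺]^2 = 1.4 × 10^10.
E = E° − (0.0592/2) log Q = 1.18 − (0.0592/2)(10.147) = 0.880 V.

0.88 V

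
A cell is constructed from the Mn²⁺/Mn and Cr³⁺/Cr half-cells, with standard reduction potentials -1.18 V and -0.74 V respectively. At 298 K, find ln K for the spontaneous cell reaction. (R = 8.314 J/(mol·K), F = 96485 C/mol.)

E°_cell = -0.74 − (-1.18) = 0.44 V, with n = 6 electrons transferred.
At equilibrium E = 0, so the Nernst equation gives ln K = nFE°/RT = (6)(96485)(0.44)/((8.314)(298)) = 102.81.

ln K = 102.8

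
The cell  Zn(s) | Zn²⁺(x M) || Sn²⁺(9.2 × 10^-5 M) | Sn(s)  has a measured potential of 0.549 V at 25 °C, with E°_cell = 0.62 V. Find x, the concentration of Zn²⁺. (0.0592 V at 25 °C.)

From the Nernst equation, log Q = n(E° − E)/0.0592 = 2(0.62 − 0.549)/0.0592 = 2.399, so Q = 250.
With Q = [Zn²⁺]/[Sn²⁺] and the known concentrations, [Zn²⁺] in the numerator gives [Zn²⁺] = 0.023 M.

0.023 M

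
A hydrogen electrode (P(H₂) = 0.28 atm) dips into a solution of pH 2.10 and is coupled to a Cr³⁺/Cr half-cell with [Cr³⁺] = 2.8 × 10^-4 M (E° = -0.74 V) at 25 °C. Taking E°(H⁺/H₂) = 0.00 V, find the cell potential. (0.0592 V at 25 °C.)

The hydrogen couple is the cathode, so E°_cell = 0.74 V; n = 6.
[H⁺] = 10^(−2.10) = 0.0079 M, and Q = [Cr³⁺]^2·P(H₂)^3 / [H⁺]^6 = 6850.
E = E° − (0.0592/6) log Q = 0.74 − (0.0592/6)(3.836) = 0.702 V.

0.70 V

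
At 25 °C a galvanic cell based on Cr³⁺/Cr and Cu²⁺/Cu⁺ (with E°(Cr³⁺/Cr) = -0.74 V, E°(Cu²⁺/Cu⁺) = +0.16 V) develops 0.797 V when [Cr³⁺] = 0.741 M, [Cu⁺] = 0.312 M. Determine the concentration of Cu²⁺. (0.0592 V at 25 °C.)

0.0051 M

From the Nernst equation, log Q = n(E° − E)/0.0592 = 3(0.90 − 0.797)/0.0592 = 5.220, so Q = 1.66 × 10^5.
With Q = [Cr³⁺]·[Cu⁺]^3/[Cu²⁺]^3 and the known concentrations, [Cu²⁺]^3 in the denominator gives [Cu²⁺] = 0.0051 M.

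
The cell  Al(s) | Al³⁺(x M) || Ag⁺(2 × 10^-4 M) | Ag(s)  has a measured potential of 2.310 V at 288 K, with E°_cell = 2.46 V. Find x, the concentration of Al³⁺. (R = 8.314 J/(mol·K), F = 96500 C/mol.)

From the Nernst equation, ln Q = nF(E° − E)/RT = 3×96500×(2.46 − 2.310)/(8.314×288) = 18.136, so Q = 7.52 × 10^7.
With Q = [Al³⁺]/[Ag⁺]^3 and the known concentrations, [Al³⁺] in the numerator gives [Al³⁺] = 6 × 10^-4 M.

6 × 10^-4 M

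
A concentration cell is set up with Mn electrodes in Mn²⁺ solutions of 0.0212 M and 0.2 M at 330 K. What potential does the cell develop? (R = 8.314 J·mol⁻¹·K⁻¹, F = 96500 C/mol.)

Both half-cells are Mn²⁺/Mn, so E°_cell = 0. The concentrated side is the cathode; the cell reaction moves Mn²⁺ from high to low concentration with n = 2.
Q = [Mn²⁺]_dilute/[Mn²⁺]_conc = 0.0212/0.2 = 0.106.
E = 0 − (RT/nF) ln Q = −((8.314×330)/(2×96500))(-2.244) = 0.0319 V.

0.032 V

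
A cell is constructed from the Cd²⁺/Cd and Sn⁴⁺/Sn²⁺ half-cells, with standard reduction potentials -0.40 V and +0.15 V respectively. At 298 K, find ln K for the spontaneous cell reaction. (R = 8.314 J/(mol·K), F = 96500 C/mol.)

E°_cell = +0.15 − (-0.40) = 0.55 V, with n = 2 electrons transferred.
At equilibrium E = 0, so the Nernst equation gives ln K = nFE°/RT = (2)(96500)(0.55)/((8.314)(298)) = 42.84.

ln K = 42.8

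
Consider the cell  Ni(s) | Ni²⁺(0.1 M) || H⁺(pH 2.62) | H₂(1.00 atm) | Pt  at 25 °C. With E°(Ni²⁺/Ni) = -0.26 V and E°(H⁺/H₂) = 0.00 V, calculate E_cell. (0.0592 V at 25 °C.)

0.13 V

The hydrogen couple is the cathode, so E°_cell = 0.26 V; n = 2.
[H⁺] = 10^(−2.62) = 0.0024 M, and Q = [Ni²⁺]·P(H₂) / [H⁺]^2 = 1.74 × 10^4.
E = E° − (0.0592/2) log Q = 0.26 − (0.0592/2)(4.240) = 0.134 V.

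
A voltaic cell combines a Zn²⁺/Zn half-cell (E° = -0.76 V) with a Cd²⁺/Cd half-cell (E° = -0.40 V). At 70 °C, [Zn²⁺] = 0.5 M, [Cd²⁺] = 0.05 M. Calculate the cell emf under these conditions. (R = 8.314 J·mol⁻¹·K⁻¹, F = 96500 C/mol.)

0.326 V

The Cd²⁺/Cd couple has the higher reduction potential and acts as the cathode, so E°_cell = -0.40 − (-0.76) = 0.36 V.
Balancing electrons gives n = 2; the reaction quotient is Q = [Zn²⁺]/[Cd²⁺] = 10.0.
E = E° − (RT/nF) ln Q = 0.36 − (8.314×343)/(2×96500) × (2.303) = 0.360 − 0.034 = 0.326 V.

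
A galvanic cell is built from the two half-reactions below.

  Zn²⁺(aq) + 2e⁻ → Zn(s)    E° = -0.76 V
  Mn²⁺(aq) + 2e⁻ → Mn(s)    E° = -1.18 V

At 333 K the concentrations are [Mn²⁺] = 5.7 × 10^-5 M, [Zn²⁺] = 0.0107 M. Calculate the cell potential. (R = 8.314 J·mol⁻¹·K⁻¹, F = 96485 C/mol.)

0.495 V

The Zn²⁺/Zn couple has the higher reduction potential and acts as the cathode, so E°_cell = -0.76 − (-1.18) = 0.42 V.
Balancing electrons gives n = 2; the reaction quotient is Q = [Mn²⁺]/[Zn²⁺] = 0.00533.
E = E° − (RT/nF) ln Q = 0.42 − (8.314×333)/(2×96485) × (-5.235) = 0.420 + 0.075 = 0.495 V.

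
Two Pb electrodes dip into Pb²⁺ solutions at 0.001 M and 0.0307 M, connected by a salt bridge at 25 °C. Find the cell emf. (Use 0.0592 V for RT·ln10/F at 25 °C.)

0.044 V

Both half-cells are Pb²⁺/Pb, so E°_cell = 0. The concentrated side is the cathode; the cell reaction moves Pb²⁺ from high to low concentration with n = 2.
Q = [Pb²⁺]_dilute/[Pb²⁺]_conc = 0.001/0.0307 = 0.0326.
E = 0 − (0.0592/2) log Q = −(0.0592/2)(-1.487) = 0.0440 V.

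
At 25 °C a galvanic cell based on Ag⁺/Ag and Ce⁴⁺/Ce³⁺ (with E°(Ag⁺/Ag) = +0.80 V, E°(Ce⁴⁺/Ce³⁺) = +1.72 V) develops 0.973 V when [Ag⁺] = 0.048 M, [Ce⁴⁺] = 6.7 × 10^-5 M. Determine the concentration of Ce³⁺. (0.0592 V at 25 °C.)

1.8 × 10^-4 M

From the Nernst equation, log Q = n(E° − E)/0.0592 = 1(0.92 − 0.973)/0.0592 = -0.895, so Q = 0.127.
With Q = [Ag⁺]·[Ce³⁺]/[Ce⁴⁺] and the known concentrations, [Ce³⁺] in the numerator gives [Ce³⁺] = 1.8 × 10^-4 M.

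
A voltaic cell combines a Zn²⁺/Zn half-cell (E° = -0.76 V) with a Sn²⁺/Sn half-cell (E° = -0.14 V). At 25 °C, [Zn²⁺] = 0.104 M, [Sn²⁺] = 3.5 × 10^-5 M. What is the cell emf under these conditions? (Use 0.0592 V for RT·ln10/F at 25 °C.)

The Sn²⁺/Sn couple has the higher reduction potential and acts as the cathode, so E°_cell = -0.14 − (-0.76) = 0.62 V.
Balancing electrons gives n = 2; the reaction quotient is Q = [Zn²⁺]/[Sn²⁺] = 2970.
At 25 °C, E = E° − (0.0592/n) log Q = 0.62 − (0.0592/2)(3.473) = 0.620 − 0.103 = 0.517 V.

0.517 V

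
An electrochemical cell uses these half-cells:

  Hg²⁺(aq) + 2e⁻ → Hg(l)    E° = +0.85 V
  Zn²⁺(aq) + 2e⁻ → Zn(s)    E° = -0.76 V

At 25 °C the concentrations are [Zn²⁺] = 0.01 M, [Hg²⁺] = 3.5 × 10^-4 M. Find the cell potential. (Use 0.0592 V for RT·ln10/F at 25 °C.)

The Hg²⁺/Hg couple has the higher reduction potential and acts as the cathode, so E°_cell = +0.85 − (-0.76) = 1.61 V.
Balancing electrons gives n = 2; the reaction quotient is Q = [Zn²⁺]/[Hg²⁺] = 28.6.
At 25 °C, E = E° − (0.0592/n) log Q = 1.61 − (0.0592/2)(1.456) = 1.610 − 0.043 = 1.567 V.

1.57 V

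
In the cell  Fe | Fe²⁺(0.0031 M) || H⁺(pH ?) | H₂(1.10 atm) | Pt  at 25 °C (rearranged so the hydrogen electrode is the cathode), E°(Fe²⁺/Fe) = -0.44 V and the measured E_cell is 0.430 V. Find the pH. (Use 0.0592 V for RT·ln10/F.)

E°_cell = 0.44 V and n = 2.
log Q = n(E° − E)/0.0592 = 2×(0.44 − 0.430)/0.0592 = 0.338.
With Q = [Fe²⁺]·P(H₂) / [H⁺]^2, solving for [H⁺] gives log[H⁺] = -1.403, so pH = 1.40.

pH = 1.40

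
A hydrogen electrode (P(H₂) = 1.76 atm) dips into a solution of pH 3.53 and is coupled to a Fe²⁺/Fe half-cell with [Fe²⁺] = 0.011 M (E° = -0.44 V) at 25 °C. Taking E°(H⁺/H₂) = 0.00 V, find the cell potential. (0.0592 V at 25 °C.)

0.28 V

The hydrogen couple is the cathode, so E°_cell = 0.44 V; n = 2.
[H⁺] = 10^(−3.53) = 3 × 10^-4 M, and Q = [Fe²⁺]·P(H₂) / [H⁺]^2 = 2.22 × 10^5.
E = E° − (0.0592/2) log Q = 0.44 − (0.0592/2)(5.347) = 0.282 V.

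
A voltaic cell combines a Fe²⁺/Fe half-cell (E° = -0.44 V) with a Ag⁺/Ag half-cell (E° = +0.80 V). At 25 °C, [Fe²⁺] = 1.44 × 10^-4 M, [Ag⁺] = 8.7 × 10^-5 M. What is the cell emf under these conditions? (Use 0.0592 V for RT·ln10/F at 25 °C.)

1.11 V

The Ag⁺/Ag couple has the higher reduction potential and acts as the cathode, so E°_cell = +0.80 − (-0.44) = 1.24 V.
Balancing electrons gives n = 2; the reaction quotient is Q = [Fe²⁺]/[Ag⁺]^2 = 1.9 × 10^4.
At 25 °C, E = E° − (0.0592/n) log Q = 1.24 − (0.0592/2)(4.279) = 1.240 − 0.127 = 1.113 V.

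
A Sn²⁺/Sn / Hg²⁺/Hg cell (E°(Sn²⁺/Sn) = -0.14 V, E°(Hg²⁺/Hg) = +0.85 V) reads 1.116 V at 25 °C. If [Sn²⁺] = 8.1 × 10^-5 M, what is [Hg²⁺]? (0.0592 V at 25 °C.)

1.5 M

From the Nernst equation, log Q = n(E° − E)/0.0592 = 2(0.99 − 1.116)/0.0592 = -4.257, so Q = 5.54 × 10^-5.
With Q = [Sn²⁺]/[Hg²⁺] and the known concentrations, [Hg²⁺] in the denominator gives [Hg²⁺] = 1.5 M.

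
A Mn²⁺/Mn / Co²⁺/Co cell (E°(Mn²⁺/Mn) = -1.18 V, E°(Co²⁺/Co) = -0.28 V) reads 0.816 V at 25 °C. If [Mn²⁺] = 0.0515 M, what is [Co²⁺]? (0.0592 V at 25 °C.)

From the Nernst equation, log Q = n(E° − E)/0.0592 = 2(0.90 − 0.816)/0.0592 = 2.838, so Q = 688.
With Q = [Mn²⁺]/[Co²⁺] and the known concentrations, [Co²⁺] in the denominator gives [Co²⁺] = 7.5 × 10^-5 M.

7.5 × 10^-5 M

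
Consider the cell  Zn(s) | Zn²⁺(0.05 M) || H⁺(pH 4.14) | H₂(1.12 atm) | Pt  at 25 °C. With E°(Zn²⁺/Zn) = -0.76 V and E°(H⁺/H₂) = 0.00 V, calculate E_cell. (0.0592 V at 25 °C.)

0.55 V

The hydrogen couple is the cathode, so E°_cell = 0.76 V; n = 2.
[H⁺] = 10^(−4.14) = 7.2 × 10^-5 M, and Q = [Zn²⁺]·P(H₂) / [H⁺]^2 = 1.07 × 10^7.
E = E° − (0.0592/2) log Q = 0.76 − (0.0592/2)(7.028) = 0.552 V.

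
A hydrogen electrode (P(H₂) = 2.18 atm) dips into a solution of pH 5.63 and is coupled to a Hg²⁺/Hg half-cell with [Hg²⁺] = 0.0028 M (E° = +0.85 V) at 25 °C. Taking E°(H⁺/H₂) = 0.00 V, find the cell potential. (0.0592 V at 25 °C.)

1.12 V

The Hg²⁺/Hg couple is the cathode, so E°_cell = 0.85 V; n = 2.
[H⁺] = 10^(−5.63) = 2.3 × 10^-6 M, and Q = [H⁺]^2 / ([Hg²⁺]·P(H₂)) = 9 × 10^-10.
E = E° − (0.0592/2) log Q = 0.85 − (0.0592/2)(-9.046) = 1.118 V.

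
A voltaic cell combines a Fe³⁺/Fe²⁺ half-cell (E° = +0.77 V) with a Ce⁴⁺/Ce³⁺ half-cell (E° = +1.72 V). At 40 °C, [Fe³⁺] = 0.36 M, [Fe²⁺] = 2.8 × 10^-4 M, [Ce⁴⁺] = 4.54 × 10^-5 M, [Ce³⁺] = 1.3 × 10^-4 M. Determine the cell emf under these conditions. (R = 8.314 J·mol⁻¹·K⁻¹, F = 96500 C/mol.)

0.729 V

The Ce⁴⁺/Ce³⁺ couple has the higher reduction potential and acts as the cathode, so E°_cell = +1.72 − (+0.77) = 0.95 V.
Balancing electrons gives n = 1; the reaction quotient is Q = [Fe³⁺]·[Ce³⁺]/([Fe²⁺]·[Ce⁴⁺]) = 3680.
E = E° − (RT/nF) ln Q = 0.95 − (8.314×313)/(1×96500) × (8.211) = 0.950 − 0.221 = 0.729 V.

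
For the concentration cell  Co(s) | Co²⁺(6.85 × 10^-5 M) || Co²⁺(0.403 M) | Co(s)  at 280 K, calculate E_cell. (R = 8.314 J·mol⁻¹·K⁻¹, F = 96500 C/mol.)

0.10 V

Both half-cells are Co²⁺/Co, so E°_cell = 0. The concentrated side is the cathode; the cell reaction moves Co²⁺ from high to low concentration with n = 2.
Q = [Co²⁺]_dilute/[Co²⁺]_conc = 6.85 × 10^-5/0.403 = 1.7 × 10^-4.
E = 0 − (RT/nF) ln Q = −((8.314×280)/(2×96500))(-8.680) = 0.1047 V.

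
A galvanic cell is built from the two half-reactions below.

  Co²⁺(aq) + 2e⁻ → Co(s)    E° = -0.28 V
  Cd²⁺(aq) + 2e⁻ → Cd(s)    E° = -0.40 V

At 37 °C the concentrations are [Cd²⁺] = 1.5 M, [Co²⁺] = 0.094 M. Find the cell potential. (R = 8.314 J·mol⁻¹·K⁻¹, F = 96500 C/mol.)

0.083 V

The Co²⁺/Co couple has the higher reduction potential and acts as the cathode, so E°_cell = -0.28 − (-0.40) = 0.12 V.
Balancing electrons gives n = 2; the reaction quotient is Q = [Cd²⁺]/[Co²⁺] = 16.0.
E = E° − (RT/nF) ln Q = 0.12 − (8.314×310)/(2×96500) × (2.770) = 0.120 − 0.037 = 0.083 V.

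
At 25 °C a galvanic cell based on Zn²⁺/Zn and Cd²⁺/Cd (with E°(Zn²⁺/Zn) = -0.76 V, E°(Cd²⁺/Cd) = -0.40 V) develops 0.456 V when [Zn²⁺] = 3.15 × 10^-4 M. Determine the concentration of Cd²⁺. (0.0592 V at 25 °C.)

0.55 M

From the Nernst equation, log Q = n(E° − E)/0.0592 = 2(0.36 − 0.456)/0.0592 = -3.243, so Q = 5.71 × 10^-4.
With Q = [Zn²⁺]/[Cd²⁺] and the known concentrations, [Cd²⁺] in the denominator gives [Cd²⁺] = 0.55 M.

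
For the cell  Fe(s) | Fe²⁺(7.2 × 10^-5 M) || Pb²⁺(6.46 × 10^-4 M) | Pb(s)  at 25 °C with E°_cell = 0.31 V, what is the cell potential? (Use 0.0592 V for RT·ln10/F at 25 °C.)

0.338 V

Balancing electrons gives n = 2; the reaction quotient is Q = [Fe²⁺]/[Pb²⁺] = 0.111.
At 25 °C, E = E° − (0.0592/n) log Q = 0.31 − (0.0592/2)(-0.953) = 0.310 + 0.028 = 0.338 V.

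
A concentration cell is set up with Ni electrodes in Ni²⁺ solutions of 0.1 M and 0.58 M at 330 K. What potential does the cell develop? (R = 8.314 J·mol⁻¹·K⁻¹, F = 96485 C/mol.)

Both half-cells are Ni²⁺/Ni, so E°_cell = 0. The concentrated side is the cathode; the cell reaction moves Ni²⁺ from high to low concentration with n = 2.
Q = [Ni²⁺]_dilute/[Ni²⁺]_conc = 0.1/0.58 = 0.172.
E = 0 − (RT/nF) ln Q = −((8.314×330)/(2×96485))(-1.758) = 0.0250 V.

0.025 V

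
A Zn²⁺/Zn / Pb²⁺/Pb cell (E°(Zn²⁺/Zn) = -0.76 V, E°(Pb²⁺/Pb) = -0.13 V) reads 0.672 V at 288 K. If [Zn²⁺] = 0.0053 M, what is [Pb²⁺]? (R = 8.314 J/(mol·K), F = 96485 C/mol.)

From the Nernst equation, ln Q = nF(E° − E)/RT = 2×96485×(0.63 − 0.672)/(8.314×288) = -3.385, so Q = 0.0339.
With Q = [Zn²⁺]/[Pb²⁺] and the known concentrations, [Pb²⁺] in the denominator gives [Pb²⁺] = 0.16 M.

0.16 M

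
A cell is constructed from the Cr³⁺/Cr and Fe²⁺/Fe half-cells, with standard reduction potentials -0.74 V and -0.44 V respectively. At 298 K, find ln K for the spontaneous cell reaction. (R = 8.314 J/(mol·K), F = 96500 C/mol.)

E°_cell = -0.44 − (-0.74) = 0.30 V, with n = 6 electrons transferred.
At equilibrium E = 0, so the Nernst equation gives ln K = nFE°/RT = (6)(96500)(0.30)/((8.314)(298)) = 70.11.

ln K = 70.1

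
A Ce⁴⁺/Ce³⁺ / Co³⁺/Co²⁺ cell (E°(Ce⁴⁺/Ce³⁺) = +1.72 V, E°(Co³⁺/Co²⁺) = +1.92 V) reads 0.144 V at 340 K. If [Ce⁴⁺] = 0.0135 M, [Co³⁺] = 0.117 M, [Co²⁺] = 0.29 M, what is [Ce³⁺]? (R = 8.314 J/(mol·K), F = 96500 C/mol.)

From the Nernst equation, ln Q = nF(E° − E)/RT = 1×96500×(0.20 − 0.144)/(8.314×340) = 1.912, so Q = 6.76.
With Q = [Ce⁴⁺]·[Co²⁺]/([Ce³⁺]·[Co³⁺]) and the known concentrations, [Ce³⁺] in the denominator gives [Ce³⁺] = 0.0049 M.

0.0049 M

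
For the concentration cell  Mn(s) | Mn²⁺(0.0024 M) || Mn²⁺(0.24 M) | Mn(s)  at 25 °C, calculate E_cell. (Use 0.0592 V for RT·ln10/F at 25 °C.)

Both half-cells are Mn²⁺/Mn, so E°_cell = 0. The concentrated side is the cathode; the cell reaction moves Mn²⁺ from high to low concentration with n = 2.
Q = [Mn²⁺]_dilute/[Mn²⁺]_conc = 0.0024/0.24 = 0.0100.
E = 0 − (0.0592/2) log Q = −(0.0592/2)(-2.000) = 0.0592 V.

0.059 V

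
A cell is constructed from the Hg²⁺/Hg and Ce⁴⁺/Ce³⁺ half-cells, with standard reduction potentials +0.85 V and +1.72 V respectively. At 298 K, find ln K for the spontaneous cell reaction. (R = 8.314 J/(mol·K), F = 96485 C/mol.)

ln K = 67.8

E°_cell = +1.72 − (+0.85) = 0.87 V, with n = 2 electrons transferred.
At equilibrium E = 0, so the Nernst equation gives ln K = nFE°/RT = (2)(96485)(0.87)/((8.314)(298)) = 67.76.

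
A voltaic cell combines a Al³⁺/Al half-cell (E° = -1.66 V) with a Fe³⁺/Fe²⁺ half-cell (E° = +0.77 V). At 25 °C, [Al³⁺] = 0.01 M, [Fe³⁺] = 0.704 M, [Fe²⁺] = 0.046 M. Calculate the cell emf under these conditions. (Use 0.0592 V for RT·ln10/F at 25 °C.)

2.54 V

The Fe³⁺/Fe²⁺ couple has the higher reduction potential and acts as the cathode, so E°_cell = +0.77 − (-1.66) = 2.43 V.
Balancing electrons gives n = 3; the reaction quotient is Q = [Al³⁺]·[Fe²⁺]^3/[Fe³⁺]^3 = 2.79 × 10^-6.
At 25 °C, E = E° − (0.0592/n) log Q = 2.43 − (0.0592/3)(-5.554) = 2.430 + 0.110 = 2.540 V.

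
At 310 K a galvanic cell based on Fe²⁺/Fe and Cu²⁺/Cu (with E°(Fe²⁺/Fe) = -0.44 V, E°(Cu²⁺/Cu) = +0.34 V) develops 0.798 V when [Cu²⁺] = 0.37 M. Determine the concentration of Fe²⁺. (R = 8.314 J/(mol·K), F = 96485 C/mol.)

0.096 M

From the Nernst equation, ln Q = nF(E° − E)/RT = 2×96485×(0.78 − 0.798)/(8.314×310) = -1.348, so Q = 0.260.
With Q = [Fe²⁺]/[Cu²⁺] and the known concentrations, [Fe²⁺] in the numerator gives [Fe²⁺] = 0.096 M.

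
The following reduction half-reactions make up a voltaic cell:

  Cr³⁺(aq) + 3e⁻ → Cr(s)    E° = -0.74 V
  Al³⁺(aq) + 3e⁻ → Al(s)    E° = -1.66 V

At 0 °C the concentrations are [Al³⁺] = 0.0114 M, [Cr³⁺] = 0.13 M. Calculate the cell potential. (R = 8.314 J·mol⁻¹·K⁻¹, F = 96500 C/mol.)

The Cr³⁺/Cr couple has the higher reduction potential and acts as the cathode, so E°_cell = -0.74 − (-1.66) = 0.92 V.
Balancing electrons gives n = 3; the reaction quotient is Q = [Al³⁺]/[Cr³⁺] = 0.0877.
E = E° − (RT/nF) ln Q = 0.92 − (8.314×273)/(3×96500) × (-2.434) = 0.920 + 0.019 = 0.939 V.

0.939 V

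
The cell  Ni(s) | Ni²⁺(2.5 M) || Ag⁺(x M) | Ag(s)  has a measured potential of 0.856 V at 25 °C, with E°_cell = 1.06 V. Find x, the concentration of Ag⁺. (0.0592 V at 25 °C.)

From the Nernst equation, log Q = n(E° − E)/0.0592 = 2(1.06 − 0.856)/0.0592 = 6.892, so Q = 7.8 × 10^6.
With Q = [Ni²⁺]/[Ag⁺]^2 and the known concentrations, [Ag⁺]^2 in the denominator gives [Ag⁺] = 5.7 × 10^-4 M.

5.7 × 10^-4 M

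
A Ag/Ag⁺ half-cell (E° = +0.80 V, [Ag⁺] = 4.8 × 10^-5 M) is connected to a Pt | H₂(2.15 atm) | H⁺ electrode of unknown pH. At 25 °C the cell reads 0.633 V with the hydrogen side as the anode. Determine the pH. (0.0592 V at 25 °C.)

pH = 1.33

E°_cell = 0.80 V and n = 2.
log Q = n(E° − E)/0.0592 = 2×(0.80 − 0.633)/0.0592 = 5.642.
With Q = [H⁺]^2 / ([Ag⁺]^2·P(H₂)), solving for [H⁺] gives log[H⁺] = -1.332, so pH = 1.33.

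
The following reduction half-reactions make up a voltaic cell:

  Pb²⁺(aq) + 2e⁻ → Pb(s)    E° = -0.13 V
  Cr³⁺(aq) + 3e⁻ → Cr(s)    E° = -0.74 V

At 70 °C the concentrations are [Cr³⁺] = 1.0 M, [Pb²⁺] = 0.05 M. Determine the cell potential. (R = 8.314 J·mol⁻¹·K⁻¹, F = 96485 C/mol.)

The Pb²⁺/Pb couple has the higher reduction potential and acts as the cathode, so E°_cell = -0.13 − (-0.74) = 0.61 V.
Balancing electrons gives n = 6; the reaction quotient is Q = [Cr³⁺]^2/[Pb²⁺]^3 = 8000.
E = E° − (RT/nF) ln Q = 0.61 − (8.314×343)/(6×96485) × (8.987) = 0.610 − 0.044 = 0.566 V.

0.566 V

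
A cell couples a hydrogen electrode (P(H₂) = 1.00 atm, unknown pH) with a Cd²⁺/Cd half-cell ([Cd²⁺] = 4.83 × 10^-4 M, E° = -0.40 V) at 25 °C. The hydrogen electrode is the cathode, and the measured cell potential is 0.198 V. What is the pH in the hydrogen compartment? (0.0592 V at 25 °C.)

pH = 5.07

E°_cell = 0.40 V and n = 2.
log Q = n(E° − E)/0.0592 = 2×(0.40 − 0.198)/0.0592 = 6.824.
With Q = [Cd²⁺]·P(H₂) / [H⁺]^2, solving for [H⁺] gives log[H⁺] = -5.070, so pH = 5.07.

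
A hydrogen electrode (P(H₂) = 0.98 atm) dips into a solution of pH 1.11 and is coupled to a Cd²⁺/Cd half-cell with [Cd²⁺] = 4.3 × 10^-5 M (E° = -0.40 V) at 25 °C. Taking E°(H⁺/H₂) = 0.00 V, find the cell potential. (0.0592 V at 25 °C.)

The hydrogen couple is the cathode, so E°_cell = 0.40 V; n = 2.
[H⁺] = 10^(−1.11) = 0.078 M, and Q = [Cd²⁺]·P(H₂) / [H⁺]^2 = 0.00699.
E = E° − (0.0592/2) log Q = 0.40 − (0.0592/2)(-2.155) = 0.464 V.

0.46 V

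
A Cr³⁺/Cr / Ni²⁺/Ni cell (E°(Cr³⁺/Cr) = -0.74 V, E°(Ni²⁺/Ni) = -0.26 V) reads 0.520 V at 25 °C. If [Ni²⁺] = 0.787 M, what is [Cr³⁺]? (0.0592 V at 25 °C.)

0.0066 M

From the Nernst equation, log Q = n(E° − E)/0.0592 = 6(0.48 − 0.520)/0.0592 = -4.054, so Q = 8.83 × 10^-5.
With Q = [Cr³⁺]^2/[Ni²⁺]^3 and the known concentrations, [Cr³⁺]^2 in the numerator gives [Cr³⁺] = 0.0066 M.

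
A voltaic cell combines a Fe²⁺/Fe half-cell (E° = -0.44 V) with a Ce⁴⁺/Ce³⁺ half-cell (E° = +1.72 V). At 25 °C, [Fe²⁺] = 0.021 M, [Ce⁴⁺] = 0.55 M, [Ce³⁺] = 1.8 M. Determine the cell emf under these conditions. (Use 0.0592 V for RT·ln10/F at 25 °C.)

The Ce⁴⁺/Ce³⁺ couple has the higher reduction potential and acts as the cathode, so E°_cell = +1.72 − (-0.44) = 2.16 V.
Balancing electrons gives n = 2; the reaction quotient is Q = [Fe²⁺]·[Ce³⁺]^2/[Ce⁴⁺]^2 = 0.225.
At 25 °C, E = E° − (0.0592/n) log Q = 2.16 − (0.0592/2)(-0.648) = 2.160 + 0.019 = 2.179 V.

2.18 V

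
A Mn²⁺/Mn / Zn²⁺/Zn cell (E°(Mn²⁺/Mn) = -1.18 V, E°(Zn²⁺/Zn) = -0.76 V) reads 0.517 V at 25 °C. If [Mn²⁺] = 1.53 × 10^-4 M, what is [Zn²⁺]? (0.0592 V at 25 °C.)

0.29 M

From the Nernst equation, log Q = n(E° − E)/0.0592 = 2(0.42 − 0.517)/0.0592 = -3.277, so Q = 5.28 × 10^-4.
With Q = [Mn²⁺]/[Zn²⁺] and the known concentrations, [Zn²⁺] in the denominator gives [Zn²⁺] = 0.29 M.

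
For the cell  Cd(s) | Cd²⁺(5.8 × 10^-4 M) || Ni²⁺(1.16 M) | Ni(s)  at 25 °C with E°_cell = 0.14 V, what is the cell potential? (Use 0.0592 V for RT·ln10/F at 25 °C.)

0.238 V

Balancing electrons gives n = 2; the reaction quotient is Q = [Cd²⁺]/[Ni²⁺] = 5 × 10^-4.
At 25 °C, E = E° − (0.0592/n) log Q = 0.14 − (0.0592/2)(-3.301) = 0.140 + 0.098 = 0.238 V.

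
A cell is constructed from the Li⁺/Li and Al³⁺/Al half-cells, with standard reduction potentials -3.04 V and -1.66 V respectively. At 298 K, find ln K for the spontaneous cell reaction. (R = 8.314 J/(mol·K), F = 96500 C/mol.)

E°_cell = -1.66 − (-3.04) = 1.38 V, with n = 3 electrons transferred.
At equilibrium E = 0, so the Nernst equation gives ln K = nFE°/RT = (3)(96500)(1.38)/((8.314)(298)) = 161.25.

ln K = 161.3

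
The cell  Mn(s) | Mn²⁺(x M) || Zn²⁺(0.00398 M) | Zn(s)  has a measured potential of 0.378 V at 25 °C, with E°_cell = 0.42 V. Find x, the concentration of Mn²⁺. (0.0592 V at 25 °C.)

From the Nernst equation, log Q = n(E° − E)/0.0592 = 2(0.42 − 0.378)/0.0592 = 1.419, so Q = 26.2.
With Q = [Mn²⁺]/[Zn²⁺] and the known concentrations, [Mn²⁺] in the numerator gives [Mn²⁺] = 0.1 M.

0.1 M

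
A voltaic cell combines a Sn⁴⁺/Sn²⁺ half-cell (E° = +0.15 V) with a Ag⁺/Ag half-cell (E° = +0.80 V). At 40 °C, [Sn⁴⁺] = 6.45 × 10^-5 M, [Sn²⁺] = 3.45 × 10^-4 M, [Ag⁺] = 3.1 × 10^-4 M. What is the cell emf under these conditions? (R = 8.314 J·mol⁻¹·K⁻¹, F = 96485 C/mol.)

The Ag⁺/Ag couple has the higher reduction potential and acts as the cathode, so E°_cell = +0.80 − (+0.15) = 0.65 V.
Balancing electrons gives n = 2; the reaction quotient is Q = [Sn⁴⁺]/([Sn²⁺]·[Ag⁺]^2) = 1.95 × 10^6.
E = E° − (RT/nF) ln Q = 0.65 − (8.314×313)/(2×96485) × (14.481) = 0.650 − 0.195 = 0.455 V.

0.455 V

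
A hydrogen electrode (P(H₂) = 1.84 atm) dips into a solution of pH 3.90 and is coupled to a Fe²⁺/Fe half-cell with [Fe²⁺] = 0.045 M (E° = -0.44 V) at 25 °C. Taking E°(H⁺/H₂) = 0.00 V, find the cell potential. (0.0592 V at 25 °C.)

The hydrogen couple is the cathode, so E°_cell = 0.44 V; n = 2.
[H⁺] = 10^(−3.90) = 1.3 × 10^-4 M, and Q = [Fe²⁺]·P(H₂) / [H⁺]^2 = 5.22 × 10^6.
E = E° − (0.0592/2) log Q = 0.44 − (0.0592/2)(6.718) = 0.241 V.

0.24 V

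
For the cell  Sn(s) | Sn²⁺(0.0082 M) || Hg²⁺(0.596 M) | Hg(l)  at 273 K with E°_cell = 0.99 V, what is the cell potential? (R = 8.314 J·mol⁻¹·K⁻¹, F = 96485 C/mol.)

1.04 V

Balancing electrons gives n = 2; the reaction quotient is Q = [Sn²⁺]/[Hg²⁺] = 0.0138.
E = E° − (RT/nF) ln Q = 0.99 − (8.314×273)/(2×96485) × (-4.286) = 0.990 + 0.050 = 1.040 V.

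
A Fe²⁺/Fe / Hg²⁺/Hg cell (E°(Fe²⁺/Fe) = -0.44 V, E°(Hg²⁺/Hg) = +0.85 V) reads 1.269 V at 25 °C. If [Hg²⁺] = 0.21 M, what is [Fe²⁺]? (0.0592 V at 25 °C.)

From the Nernst equation, log Q = n(E° − E)/0.0592 = 2(1.29 − 1.269)/0.0592 = 0.709, so Q = 5.12.
With Q = [Fe²⁺]/[Hg²⁺] and the known concentrations, [Fe²⁺] in the numerator gives [Fe²⁺] = 1.1 M.

1.1 M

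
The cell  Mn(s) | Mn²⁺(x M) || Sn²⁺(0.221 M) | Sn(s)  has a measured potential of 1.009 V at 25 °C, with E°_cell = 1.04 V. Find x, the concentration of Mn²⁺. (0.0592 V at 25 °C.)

2.5 M

From the Nernst equation, log Q = n(E° − E)/0.0592 = 2(1.04 − 1.009)/0.0592 = 1.047, so Q = 11.2.
With Q = [Mn²⁺]/[Sn²⁺] and the known concentrations, [Mn²⁺] in the numerator gives [Mn²⁺] = 2.5 M.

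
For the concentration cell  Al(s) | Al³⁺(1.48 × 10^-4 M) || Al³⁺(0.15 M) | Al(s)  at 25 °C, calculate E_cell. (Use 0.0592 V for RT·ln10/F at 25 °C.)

Both half-cells are Al³⁺/Al, so E°_cell = 0. The concentrated side is the cathode; the cell reaction moves Al³⁺ from high to low concentration with n = 3.
Q = [Al³⁺]_dilute/[Al³⁺]_conc = 1.48 × 10^-4/0.15 = 9.87 × 10^-4.
E = 0 − (0.0592/3) log Q = −(0.0592/3)(-3.006) = 0.0593 V.

0.059 V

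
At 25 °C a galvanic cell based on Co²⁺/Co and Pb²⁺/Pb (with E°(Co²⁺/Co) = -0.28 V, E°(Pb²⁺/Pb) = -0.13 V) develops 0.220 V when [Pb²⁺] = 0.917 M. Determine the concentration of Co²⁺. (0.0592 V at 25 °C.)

From the Nernst equation, log Q = n(E° − E)/0.0592 = 2(0.15 − 0.220)/0.0592 = -2.365, so Q = 0.00432.
With Q = [Co²⁺]/[Pb²⁺] and the known concentrations, [Co²⁺] in the numerator gives [Co²⁺] = 0.004 M.

0.004 M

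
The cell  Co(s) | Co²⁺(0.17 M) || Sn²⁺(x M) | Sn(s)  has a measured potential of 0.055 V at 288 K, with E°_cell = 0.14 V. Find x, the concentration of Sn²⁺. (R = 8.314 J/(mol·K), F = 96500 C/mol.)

1.8 × 10^-4 M

From the Nernst equation, ln Q = nF(E° − E)/RT = 2×96500×(0.14 − 0.055)/(8.314×288) = 6.851, so Q = 945.
With Q = [Co²⁺]/[Sn²⁺] and the known concentrations, [Sn²⁺] in the denominator gives [Sn²⁺] = 1.8 × 10^-4 M.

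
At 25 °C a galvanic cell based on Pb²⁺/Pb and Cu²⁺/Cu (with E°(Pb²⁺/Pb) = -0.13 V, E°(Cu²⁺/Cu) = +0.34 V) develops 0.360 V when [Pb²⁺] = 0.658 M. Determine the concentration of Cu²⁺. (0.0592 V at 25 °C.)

1.3 × 10^-4 M

From the Nernst equation, log Q = n(E° − E)/0.0592 = 2(0.47 − 0.360)/0.0592 = 3.716, so Q = 5200.
With Q = [Pb²⁺]/[Cu²⁺] and the known concentrations, [Cu²⁺] in the denominator gives [Cu²⁺] = 1.3 × 10^-4 M.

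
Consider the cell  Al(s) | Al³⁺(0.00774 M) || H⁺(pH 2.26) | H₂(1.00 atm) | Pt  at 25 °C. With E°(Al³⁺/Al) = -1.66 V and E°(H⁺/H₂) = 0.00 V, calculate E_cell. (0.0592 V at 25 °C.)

The hydrogen couple is the cathode, so E°_cell = 1.66 V; n = 6.
[H⁺] = 10^(−2.26) = 0.0055 M, and Q = [Al³⁺]^2·P(H₂)^3 / [H⁺]^6 = 2.18 × 10^9.
E = E° − (0.0592/6) log Q = 1.66 − (0.0592/6)(9.337) = 1.568 V.

1.57 V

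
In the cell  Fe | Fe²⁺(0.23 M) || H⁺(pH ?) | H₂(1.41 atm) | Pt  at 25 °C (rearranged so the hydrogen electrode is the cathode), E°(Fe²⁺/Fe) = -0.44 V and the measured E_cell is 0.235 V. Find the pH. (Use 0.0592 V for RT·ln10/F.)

pH = 3.71

E°_cell = 0.44 V and n = 2.
log Q = n(E° − E)/0.0592 = 2×(0.44 − 0.235)/0.0592 = 6.926.
With Q = [Fe²⁺]·P(H₂) / [H⁺]^2, solving for [H⁺] gives log[H⁺] = -3.707, so pH = 3.71.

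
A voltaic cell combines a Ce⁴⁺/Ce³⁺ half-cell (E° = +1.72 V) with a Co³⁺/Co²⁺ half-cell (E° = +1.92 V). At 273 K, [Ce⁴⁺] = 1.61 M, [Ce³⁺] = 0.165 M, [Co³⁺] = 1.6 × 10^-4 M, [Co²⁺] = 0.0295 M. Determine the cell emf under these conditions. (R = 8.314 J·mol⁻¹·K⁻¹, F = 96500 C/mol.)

The Co³⁺/Co²⁺ couple has the higher reduction potential and acts as the cathode, so E°_cell = +1.92 − (+1.72) = 0.20 V.
Balancing electrons gives n = 1; the reaction quotient is Q = [Ce⁴⁺]·[Co²⁺]/([Ce³⁺]·[Co³⁺]) = 1800.
E = E° − (RT/nF) ln Q = 0.20 − (8.314×273)/(1×96500) × (7.495) = 0.200 − 0.176 = 0.024 V.

0.024 V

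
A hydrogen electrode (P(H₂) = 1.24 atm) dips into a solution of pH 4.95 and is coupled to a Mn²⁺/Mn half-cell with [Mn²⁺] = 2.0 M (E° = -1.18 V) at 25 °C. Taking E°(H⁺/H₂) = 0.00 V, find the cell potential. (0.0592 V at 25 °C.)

The hydrogen couple is the cathode, so E°_cell = 1.18 V; n = 2.
[H⁺] = 10^(−4.95) = 1.1 × 10^-5 M, and Q = [Mn²⁺]·P(H₂) / [H⁺]^2 = 1.97 × 10^10.
E = E° − (0.0592/2) log Q = 1.18 − (0.0592/2)(10.294) = 0.875 V.

0.88 V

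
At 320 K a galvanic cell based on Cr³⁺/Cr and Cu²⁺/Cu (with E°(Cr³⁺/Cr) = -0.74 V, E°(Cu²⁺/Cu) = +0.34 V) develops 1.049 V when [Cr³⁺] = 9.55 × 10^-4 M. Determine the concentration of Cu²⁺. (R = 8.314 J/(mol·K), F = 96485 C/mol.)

From the Nernst equation, ln Q = nF(E° − E)/RT = 6×96485×(1.08 − 1.049)/(8.314×320) = 6.745, so Q = 850.
With Q = [Cr³⁺]^2/[Cu²⁺]^3 and the known concentrations, [Cu²⁺]^3 in the denominator gives [Cu²⁺] = 0.001 M.

0.001 M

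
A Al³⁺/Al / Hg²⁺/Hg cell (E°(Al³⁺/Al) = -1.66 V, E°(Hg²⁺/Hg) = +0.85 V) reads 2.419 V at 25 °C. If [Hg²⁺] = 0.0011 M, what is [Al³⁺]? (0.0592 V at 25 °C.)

From the Nernst equation, log Q = n(E° − E)/0.0592 = 6(2.51 − 2.419)/0.0592 = 9.223, so Q = 1.67 × 10^9.
With Q = [Al³⁺]^2/[Hg²⁺]^3 and the known concentrations, [Al³⁺]^2 in the numerator gives [Al³⁺] = 1.5 M.

1.5 M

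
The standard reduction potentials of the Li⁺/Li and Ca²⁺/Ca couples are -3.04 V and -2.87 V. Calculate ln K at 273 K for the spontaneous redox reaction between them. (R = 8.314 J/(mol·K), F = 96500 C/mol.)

ln K = 14.5

E°_cell = -2.87 − (-3.04) = 0.17 V, with n = 2 electrons transferred.
At equilibrium E = 0, so the Nernst equation gives ln K = nFE°/RT = (2)(96500)(0.17)/((8.314)(273)) = 14.46.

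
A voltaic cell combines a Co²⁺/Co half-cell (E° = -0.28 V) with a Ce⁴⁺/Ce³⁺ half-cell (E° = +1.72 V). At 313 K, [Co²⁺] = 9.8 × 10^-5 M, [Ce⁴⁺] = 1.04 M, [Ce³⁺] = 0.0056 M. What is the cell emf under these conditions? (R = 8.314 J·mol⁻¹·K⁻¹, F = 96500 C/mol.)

The Ce⁴⁺/Ce³⁺ couple has the higher reduction potential and acts as the cathode, so E°_cell = +1.72 − (-0.28) = 2.00 V.
Balancing electrons gives n = 2; the reaction quotient is Q = [Co²⁺]·[Ce³⁺]^2/[Ce⁴⁺]^2 = 2.84 × 10^-9.
E = E° − (RT/nF) ln Q = 2.00 − (8.314×313)/(2×96500) × (-19.679) = 2.000 + 0.265 = 2.265 V.

2.27 V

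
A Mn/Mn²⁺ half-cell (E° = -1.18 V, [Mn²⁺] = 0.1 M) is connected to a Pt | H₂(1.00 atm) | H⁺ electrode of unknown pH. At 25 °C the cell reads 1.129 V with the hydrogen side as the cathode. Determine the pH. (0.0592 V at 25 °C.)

pH = 1.36

E°_cell = 1.18 V and n = 2.
log Q = n(E° − E)/0.0592 = 2×(1.18 − 1.129)/0.0592 = 1.723.
With Q = [Mn²⁺]·P(H₂) / [H⁺]^2, solving for [H⁺] gives log[H⁺] = -1.361, so pH = 1.36.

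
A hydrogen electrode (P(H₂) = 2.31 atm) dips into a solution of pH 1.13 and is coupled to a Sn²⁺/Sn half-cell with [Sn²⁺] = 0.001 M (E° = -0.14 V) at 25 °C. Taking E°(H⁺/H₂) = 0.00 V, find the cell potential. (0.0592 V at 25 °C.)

The hydrogen couple is the cathode, so E°_cell = 0.14 V; n = 2.
[H⁺] = 10^(−1.13) = 0.074 M, and Q = [Sn²⁺]·P(H₂) / [H⁺]^2 = 0.420.
E = E° − (0.0592/2) log Q = 0.14 − (0.0592/2)(-0.376) = 0.151 V.

0.15 V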